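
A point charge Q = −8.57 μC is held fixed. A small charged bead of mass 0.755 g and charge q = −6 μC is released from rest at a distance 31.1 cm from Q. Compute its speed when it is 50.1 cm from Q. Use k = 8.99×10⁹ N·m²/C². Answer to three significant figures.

Only the electrostatic force acts, so mechanical energy is conserved: ½mv² = U₁ − U₂ = kQq(1/r₁ − 1/r₂).
U₁ − U₂ = (8.99×10⁹ N·m²/C²)(-8.57×10⁻⁶ C)(-6.00×10⁻⁶ C)(1/0.311 − 1/0.501) = 0.564 J.
v = √(2·0.564/7.55×10⁻⁴) = 38.6 m/s.

38.6 m/s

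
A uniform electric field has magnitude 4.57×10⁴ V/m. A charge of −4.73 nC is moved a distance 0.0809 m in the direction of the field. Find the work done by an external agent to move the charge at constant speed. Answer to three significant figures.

The potential change for a displacement 0.0809 m in the direction of the field is ΔV = −Ed = -3700 V.
W_ext = qΔV = 1.75×10⁻⁵ J.

1.75×10⁻⁵ J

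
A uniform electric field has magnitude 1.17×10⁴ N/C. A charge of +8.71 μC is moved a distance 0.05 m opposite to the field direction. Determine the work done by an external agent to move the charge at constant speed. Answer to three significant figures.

5.10×10⁻³ J

The potential change for a displacement 0.05 m opposite to the field direction is ΔV = +Ed = 585 V.
W_ext = qΔV = 5.10×10⁻³ J.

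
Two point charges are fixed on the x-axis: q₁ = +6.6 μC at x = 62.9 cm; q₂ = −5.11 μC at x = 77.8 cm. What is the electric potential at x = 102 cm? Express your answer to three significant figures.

Electric potential is a scalar, so the contributions from each charge add algebraically: V = Σ kqᵢ/rᵢ.
Distances from the field point to each charge: r₁ = 0.391 m, r₂ = 0.242 m.
V = k[(6.60×10⁻⁶)/(0.391) + (-5.11×10⁻⁶)/(0.242)] = -3.81×10⁴ V.

-3.81×10⁴ V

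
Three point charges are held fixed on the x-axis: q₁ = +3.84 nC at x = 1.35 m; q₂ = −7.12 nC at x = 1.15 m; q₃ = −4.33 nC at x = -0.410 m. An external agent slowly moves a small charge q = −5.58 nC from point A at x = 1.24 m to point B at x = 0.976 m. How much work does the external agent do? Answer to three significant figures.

For quasistatic motion the external work equals the change in potential energy: W_ext = qΔV = q(V_B − V_A).
At A: distances to the source charges are 0.110 m, 0.0900 m, 1.65 m; V_A = Σ kqᵢ/rᵢ = -421 V.
At B: distances to the source charges are 0.374 m, 0.174 m, 1.39 m; V_B = Σ kqᵢ/rᵢ = -304 V.
ΔV = V_B − V_A = 117 V.
W_ext = qΔV = (-5.58×10⁻⁹ C)(117 V) = -6.55×10⁻⁷ J.

-6.55×10⁻⁷ J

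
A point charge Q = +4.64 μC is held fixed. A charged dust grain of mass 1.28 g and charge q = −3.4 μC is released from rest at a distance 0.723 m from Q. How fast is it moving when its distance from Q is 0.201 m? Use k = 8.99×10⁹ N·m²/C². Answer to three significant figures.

Only the electrostatic force acts, so mechanical energy is conserved: ½mv² = U₁ − U₂ = kQq(1/r₁ − 1/r₂).
U₁ − U₂ = (8.99×10⁹ N·m²/C²)(4.64×10⁻⁶ C)(-3.40×10⁻⁶ C)(1/0.723 − 1/0.201) = 0.509 J.
v = √(2·0.509/1.28×10⁻³) = 28.2 m/s.

28.2 m/s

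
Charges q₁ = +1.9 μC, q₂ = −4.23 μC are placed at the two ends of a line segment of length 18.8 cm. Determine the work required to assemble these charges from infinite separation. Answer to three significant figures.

-0.384 J

The work to assemble the configuration equals its total potential energy, U = Σ kqᵢqⱼ/rᵢⱼ over all pairs.
The separation is r = 0.188 m.
U = (-0.384) = -0.384 J.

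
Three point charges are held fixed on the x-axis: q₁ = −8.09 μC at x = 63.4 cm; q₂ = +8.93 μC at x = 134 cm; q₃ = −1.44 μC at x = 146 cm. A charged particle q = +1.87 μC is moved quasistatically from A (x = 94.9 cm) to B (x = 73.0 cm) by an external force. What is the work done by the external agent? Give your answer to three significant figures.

For quasistatic motion the external work equals the change in potential energy: W_ext = qΔV = q(V_B − V_A).
At A: distances to the source charges are 0.315 m, 0.391 m, 0.511 m; V_A = Σ kqᵢ/rᵢ = -5.09×10⁴ V.
At B: distances to the source charges are 0.0960 m, 0.610 m, 0.730 m; V_B = Σ kqᵢ/rᵢ = -6.44×10⁵ V.
ΔV = V_B − V_A = -5.93×10⁵ V.
W_ext = qΔV = (1.87×10⁻⁶ C)(-5.93×10⁵ V) = -1.11 J.

-1.11 J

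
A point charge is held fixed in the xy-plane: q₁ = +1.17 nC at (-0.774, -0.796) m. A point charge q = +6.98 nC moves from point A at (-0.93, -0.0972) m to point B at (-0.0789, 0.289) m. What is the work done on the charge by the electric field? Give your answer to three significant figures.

4.56×10⁻⁸ J

The work done by the electric force is W_field = −ΔU = −q(V_B − V_A) = q(V_A − V_B).
At A: distance to the source charge is 0.716 m; V_A = kq₁/r = 14.7 V.
At B: distance to the source charge is 1.29 m; V_B = kq₁/r = 8.16 V.
ΔV = V_B − V_A = -6.53 V.
W_field = −qΔV = −(6.98×10⁻⁹ C)(-6.53 V) = 4.56×10⁻⁸ J.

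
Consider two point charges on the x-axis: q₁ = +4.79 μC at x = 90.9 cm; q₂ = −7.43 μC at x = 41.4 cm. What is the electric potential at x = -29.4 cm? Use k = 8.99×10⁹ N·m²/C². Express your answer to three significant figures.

-5.85×10⁴ V

The total potential is the scalar sum of each charge's contribution, V = Σ kqᵢ/rᵢ.
Distances from the field point to each charge: r₁ = 1.20 m, r₂ = 0.708 m.
V = k[(4.79×10⁻⁶)/(1.20) + (-7.43×10⁻⁶)/(0.708)] = -5.85×10⁴ V.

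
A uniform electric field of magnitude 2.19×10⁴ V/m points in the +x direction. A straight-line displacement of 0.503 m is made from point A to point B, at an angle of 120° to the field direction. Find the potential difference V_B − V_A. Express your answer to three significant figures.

Only the component of displacement along E changes the potential: ΔV = −E·d·cosθ.
ΔV = −(2.19×10⁴ V/m)(0.503 m)cos120° = 5510 V.

5510 V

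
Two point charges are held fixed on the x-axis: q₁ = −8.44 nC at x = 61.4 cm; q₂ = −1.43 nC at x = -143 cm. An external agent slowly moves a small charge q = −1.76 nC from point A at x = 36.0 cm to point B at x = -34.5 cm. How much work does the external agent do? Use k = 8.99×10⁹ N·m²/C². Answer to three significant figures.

For quasistatic motion the external work equals the change in potential energy: W_ext = qΔV = q(V_B − V_A).
At A: distances to the source charges are 0.254 m, 1.79 m; V_A = Σ kqᵢ/rᵢ = -306 V.
At B: distances to the source charges are 0.959 m, 1.08 m; V_B = Σ kqᵢ/rᵢ = -91.0 V.
ΔV = V_B − V_A = 215 V.
W_ext = qΔV = (-1.76×10⁻⁹ C)(215 V) = -3.78×10⁻⁷ J.

-3.78×10⁻⁷ J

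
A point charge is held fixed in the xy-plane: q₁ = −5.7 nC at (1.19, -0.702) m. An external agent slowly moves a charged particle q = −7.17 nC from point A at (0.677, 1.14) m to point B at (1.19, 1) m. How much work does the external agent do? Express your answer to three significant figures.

2.37×10⁻⁸ J

For quasistatic motion the external work equals the change in potential energy: W_ext = qΔV = q(V_B − V_A).
At A: distance to the source charge is 1.91 m; V_A = kq₁/r = -26.8 V.
At B: distance to the source charge is 1.70 m; V_B = kq₁/r = -30.1 V.
ΔV = V_B − V_A = -3.31 V.
W_ext = qΔV = (-7.17×10⁻⁹ C)(-3.31 V) = 2.37×10⁻⁸ J.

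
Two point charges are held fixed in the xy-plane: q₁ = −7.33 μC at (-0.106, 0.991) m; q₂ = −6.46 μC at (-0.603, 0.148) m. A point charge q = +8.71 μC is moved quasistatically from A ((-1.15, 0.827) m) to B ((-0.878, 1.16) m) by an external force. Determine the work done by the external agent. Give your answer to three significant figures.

For quasistatic motion the external work equals the change in potential energy: W_ext = qΔV = q(V_B − V_A).
At A: distances to the source charges are 1.06 m, 0.872 m; V_A = Σ kqᵢ/rᵢ = -1.29×10⁵ V.
At B: distances to the source charges are 0.790 m, 1.05 m; V_B = Σ kqᵢ/rᵢ = -1.39×10⁵ V.
ΔV = V_B − V_A = -9800 V.
W_ext = qΔV = (8.71×10⁻⁶ C)(-9800 V) = -0.0854 J.

-0.0854 J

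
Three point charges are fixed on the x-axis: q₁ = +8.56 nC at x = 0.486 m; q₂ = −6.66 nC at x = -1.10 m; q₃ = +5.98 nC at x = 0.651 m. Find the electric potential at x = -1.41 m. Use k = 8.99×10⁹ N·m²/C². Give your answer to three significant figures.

The total potential is the scalar sum of each charge's contribution, V = Σ kqᵢ/rᵢ.
Distances from the field point to each charge: r₁ = 1.90 m, r₂ = 0.310 m, r₃ = 2.06 m.
V = k[(8.56×10⁻⁹)/(1.90) + (-6.66×10⁻⁹)/(0.310) + (5.98×10⁻⁹)/(2.06)] = -126 V.

-126 V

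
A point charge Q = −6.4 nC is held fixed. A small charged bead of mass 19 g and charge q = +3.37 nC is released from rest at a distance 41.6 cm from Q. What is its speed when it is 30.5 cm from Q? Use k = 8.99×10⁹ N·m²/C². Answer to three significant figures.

Only the electrostatic force acts, so mechanical energy is conserved: ½mv² = U₁ − U₂ = kQq(1/r₁ − 1/r₂).
U₁ − U₂ = (8.99×10⁹ N·m²/C²)(-6.40×10⁻⁹ C)(3.37×10⁻⁹ C)(1/0.416 − 1/0.305) = 1.70×10⁻⁷ J.
v = √(2·1.70×10⁻⁷/0.0190) = 4.23×10⁻³ m/s.

4.23×10⁻³ m/s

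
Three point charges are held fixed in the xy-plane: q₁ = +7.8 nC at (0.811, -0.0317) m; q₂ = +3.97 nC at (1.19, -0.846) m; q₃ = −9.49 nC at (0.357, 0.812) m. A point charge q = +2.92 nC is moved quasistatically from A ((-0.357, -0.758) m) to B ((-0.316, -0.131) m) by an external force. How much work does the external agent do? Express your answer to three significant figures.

For quasistatic motion the external work equals the change in potential energy: W_ext = qΔV = q(V_B − V_A).
At A: distances to the source charges are 1.38 m, 1.55 m, 1.72 m; V_A = Σ kqᵢ/rᵢ = 24.6 V.
At B: distances to the source charges are 1.13 m, 1.67 m, 1.16 m; V_B = Σ kqᵢ/rᵢ = 9.75 V.
ΔV = V_B − V_A = -14.8 V.
W_ext = qΔV = (2.92×10⁻⁹ C)(-14.8 V) = -4.32×10⁻⁸ J.

-4.32×10⁻⁸ J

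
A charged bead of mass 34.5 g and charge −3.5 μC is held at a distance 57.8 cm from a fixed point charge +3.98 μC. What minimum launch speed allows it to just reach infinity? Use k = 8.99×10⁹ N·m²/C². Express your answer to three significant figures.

3.54 m/s

To just escape, total mechanical energy must reach zero at infinity: ½mv²_min + U = 0, so ½mv²_min = −U = |kQq|/r.
|U| = |kQq|/r = (8.99×10⁹ N·m²/C²)(3.98×10⁻⁶)(3.50×10⁻⁶)/(0.578) = 0.217 J.
v_min = √(2|U|/m) = √(2·0.217/0.0345) = 3.54 m/s.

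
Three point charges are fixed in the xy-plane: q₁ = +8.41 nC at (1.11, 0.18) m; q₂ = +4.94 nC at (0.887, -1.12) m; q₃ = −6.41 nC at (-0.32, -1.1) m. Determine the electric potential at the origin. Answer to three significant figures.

Electric potential is a scalar, so the contributions from each charge add algebraically: V = Σ kqᵢ/rᵢ.
Distances from the field point to each charge: r₁ = 1.12 m, r₂ = 1.43 m, r₃ = 1.15 m.
V = k[(8.41×10⁻⁹)/(1.12) + (4.94×10⁻⁹)/(1.43) + (-6.41×10⁻⁹)/(1.15)] = 48.0 V.

48.0 V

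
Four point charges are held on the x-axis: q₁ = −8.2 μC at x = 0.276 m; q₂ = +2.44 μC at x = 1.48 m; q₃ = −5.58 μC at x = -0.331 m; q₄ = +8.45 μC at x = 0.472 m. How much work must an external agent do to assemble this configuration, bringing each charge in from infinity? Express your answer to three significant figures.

-3.06 J

The work to assemble the configuration equals its total potential energy, U = Σ kqᵢqⱼ/rᵢⱼ over all pairs.
Pair separations: r₁₂ = 1.20 m, r₁₃ = 0.607 m, r₁₄ = 0.196 m, r₂₃ = 1.81 m, r₂₄ = 1.01 m, r₃₄ = 0.803 m.
Summing all 6 pair terms gives U = -3.06 J.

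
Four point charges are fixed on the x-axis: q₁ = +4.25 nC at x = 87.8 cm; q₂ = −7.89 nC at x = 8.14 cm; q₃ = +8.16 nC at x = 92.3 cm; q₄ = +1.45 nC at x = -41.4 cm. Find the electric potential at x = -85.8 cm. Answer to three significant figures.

The total potential is the scalar sum of each charge's contribution, V = Σ kqᵢ/rᵢ.
Distances from the field point to each charge: r₁ = 1.74 m, r₂ = 0.939 m, r₃ = 1.78 m, r₄ = 0.444 m.
V = k[(4.25×10⁻⁹)/(1.74) + (-7.89×10⁻⁹)/(0.939) + (8.16×10⁻⁹)/(1.78) + (1.45×10⁻⁹)/(0.444)] = 17.1 V.

17.1 V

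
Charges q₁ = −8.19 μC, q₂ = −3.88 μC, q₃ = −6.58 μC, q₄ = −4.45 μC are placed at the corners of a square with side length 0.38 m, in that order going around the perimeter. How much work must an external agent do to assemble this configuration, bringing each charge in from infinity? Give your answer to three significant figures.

The work to assemble the configuration equals its total potential energy, U = Σ kqᵢqⱼ/rᵢⱼ over all pairs.
The four side pairs have separation 0.380 m and the two diagonal pairs 0.537 m.
Summing all 6 pair terms gives U = 4.10 J.

4.10 J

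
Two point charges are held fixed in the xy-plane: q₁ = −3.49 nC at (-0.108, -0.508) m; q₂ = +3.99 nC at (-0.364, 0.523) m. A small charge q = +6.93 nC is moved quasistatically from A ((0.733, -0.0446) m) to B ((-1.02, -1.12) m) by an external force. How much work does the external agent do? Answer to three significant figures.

-3.23×10⁻⁸ J

For quasistatic motion the external work equals the change in potential energy: W_ext = qΔV = q(V_B − V_A).
At A: distances to the source charges are 0.960 m, 1.24 m; V_A = Σ kqᵢ/rᵢ = -3.63 V.
At B: distances to the source charges are 1.10 m, 1.77 m; V_B = Σ kqᵢ/rᵢ = -8.29 V.
ΔV = V_B − V_A = -4.66 V.
W_ext = qΔV = (6.93×10⁻⁹ C)(-4.66 V) = -3.23×10⁻⁸ J.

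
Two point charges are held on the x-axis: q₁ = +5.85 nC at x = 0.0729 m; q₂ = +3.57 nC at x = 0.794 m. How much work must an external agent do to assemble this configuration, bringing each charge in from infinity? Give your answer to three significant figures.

2.60×10⁻⁷ J

The work to assemble the configuration equals its total potential energy, U = Σ kqᵢqⱼ/rᵢⱼ over all pairs.
Pair separations: r₁₂ = 0.721 m.
U = (2.60×10⁻⁷) = 2.60×10⁻⁷ J.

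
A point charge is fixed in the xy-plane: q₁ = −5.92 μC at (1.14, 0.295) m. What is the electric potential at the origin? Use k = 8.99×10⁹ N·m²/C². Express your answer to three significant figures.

-4.52×10⁴ V

The total potential is the scalar sum of each charge's contribution, V = Σ kqᵢ/rᵢ.
Distances from the field point to each charge: r₁ = 1.18 m.
V = k[(-5.92×10⁻⁶)/(1.18)] = -4.52×10⁴ V.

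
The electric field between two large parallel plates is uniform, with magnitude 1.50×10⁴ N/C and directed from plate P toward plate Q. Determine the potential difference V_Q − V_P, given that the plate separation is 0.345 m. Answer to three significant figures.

In a uniform field, potential decreases in the direction of E: ΔV = −E·d for a displacement d parallel to E.
Going from P to Q is a displacement of 0.345 m along the field, so V_Q − V_P = −Ed = -5180 V.

-5180 V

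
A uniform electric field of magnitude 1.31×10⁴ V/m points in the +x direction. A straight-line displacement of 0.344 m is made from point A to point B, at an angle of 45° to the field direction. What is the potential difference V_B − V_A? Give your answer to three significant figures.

Only the component of displacement along E changes the potential: ΔV = −E·d·cosθ.
ΔV = −(1.31×10⁴ V/m)(0.344 m)cos45° = -3190 V.

-3190 V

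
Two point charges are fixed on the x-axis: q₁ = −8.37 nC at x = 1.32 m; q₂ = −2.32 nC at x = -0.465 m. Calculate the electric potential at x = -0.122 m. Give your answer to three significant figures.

-113 V

The total potential is the scalar sum of each charge's contribution, V = Σ kqᵢ/rᵢ.
Distances from the field point to each charge: r₁ = 1.44 m, r₂ = 0.343 m.
V = k[(-8.37×10⁻⁹)/(1.44) + (-2.32×10⁻⁹)/(0.343)] = -113 V.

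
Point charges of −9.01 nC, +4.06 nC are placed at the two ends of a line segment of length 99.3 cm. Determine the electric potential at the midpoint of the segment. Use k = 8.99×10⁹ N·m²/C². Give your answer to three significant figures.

-89.6 V

Electric potential is a scalar, so the contributions from each charge add algebraically: V = Σ kqᵢ/rᵢ.
Each charge is 0.496 m from the midpoint.
V = k[(-9.01×10⁻⁹)/(0.496) + (4.06×10⁻⁹)/(0.496)] = -89.6 V.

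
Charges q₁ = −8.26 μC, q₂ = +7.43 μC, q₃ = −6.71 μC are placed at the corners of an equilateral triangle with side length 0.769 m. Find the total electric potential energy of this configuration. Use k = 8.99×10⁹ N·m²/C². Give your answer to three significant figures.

-0.652 J

The assembly work is the sum of pairwise potential energies, U = Σ_{i<j} kqᵢqⱼ/rᵢⱼ.
All three pair separations equal the side length, 0.769 m.
U = (-0.717) + (0.648) + (-0.583) = -0.652 J.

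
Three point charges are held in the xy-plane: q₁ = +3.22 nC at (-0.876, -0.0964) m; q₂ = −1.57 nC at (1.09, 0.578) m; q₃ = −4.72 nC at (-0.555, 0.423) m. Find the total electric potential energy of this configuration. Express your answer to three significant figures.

The assembly work is the sum of pairwise potential energies, U = Σ_{i<j} kqᵢqⱼ/rᵢⱼ.
Pair separations: r₁₂ = 2.08 m, r₁₃ = 0.611 m, r₂₃ = 1.65 m.
U = (-2.19×10⁻⁸) + (-2.24×10⁻⁷) + (4.03×10⁻⁸) = -2.05×10⁻⁷ J.

-2.05×10⁻⁷ J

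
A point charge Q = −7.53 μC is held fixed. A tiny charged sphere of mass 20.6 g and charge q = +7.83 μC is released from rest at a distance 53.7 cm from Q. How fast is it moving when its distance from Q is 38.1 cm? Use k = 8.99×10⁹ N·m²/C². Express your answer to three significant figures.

Only the electrostatic force acts, so mechanical energy is conserved: ½mv² = U₁ − U₂ = kQq(1/r₁ − 1/r₂).
U₁ − U₂ = (8.99×10⁹ N·m²/C²)(-7.53×10⁻⁶ C)(7.83×10⁻⁶ C)(1/0.537 − 1/0.381) = 0.404 J.
v = √(2·0.404/0.0206) = 6.26 m/s.

6.26 m/s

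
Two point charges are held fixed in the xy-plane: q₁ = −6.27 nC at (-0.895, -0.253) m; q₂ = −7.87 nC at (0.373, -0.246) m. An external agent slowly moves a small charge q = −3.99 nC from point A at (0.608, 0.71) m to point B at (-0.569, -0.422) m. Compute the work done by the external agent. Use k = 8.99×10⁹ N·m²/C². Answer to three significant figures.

4.94×10⁻⁷ J

For quasistatic motion the external work equals the change in potential energy: W_ext = qΔV = q(V_B − V_A).
At A: distances to the source charges are 1.79 m, 0.984 m; V_A = Σ kqᵢ/rᵢ = -103 V.
At B: distances to the source charges are 0.367 m, 0.958 m; V_B = Σ kqᵢ/rᵢ = -227 V.
ΔV = V_B − V_A = -124 V.
W_ext = qΔV = (-3.99×10⁻⁹ C)(-124 V) = 4.94×10⁻⁷ J.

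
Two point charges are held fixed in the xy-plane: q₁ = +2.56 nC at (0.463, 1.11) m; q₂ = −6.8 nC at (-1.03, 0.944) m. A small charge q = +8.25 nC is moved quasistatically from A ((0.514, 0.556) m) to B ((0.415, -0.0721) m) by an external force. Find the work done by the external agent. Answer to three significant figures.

-1.50×10⁻⁷ J

For quasistatic motion the external work equals the change in potential energy: W_ext = qΔV = q(V_B − V_A).
At A: distances to the source charges are 0.556 m, 1.59 m; V_A = Σ kqᵢ/rᵢ = 2.97 V.
At B: distances to the source charges are 1.18 m, 1.77 m; V_B = Σ kqᵢ/rᵢ = -15.2 V.
ΔV = V_B − V_A = -18.1 V.
W_ext = qΔV = (8.25×10⁻⁹ C)(-18.1 V) = -1.50×10⁻⁷ J.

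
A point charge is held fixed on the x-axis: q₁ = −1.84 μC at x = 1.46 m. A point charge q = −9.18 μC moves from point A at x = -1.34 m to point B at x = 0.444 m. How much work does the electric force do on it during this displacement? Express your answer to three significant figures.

The work done by the electric force is W_field = −ΔU = −q(V_B − V_A) = q(V_A − V_B).
At A: distance to the source charge is 2.80 m; V_A = kq₁/r = -5910 V.
At B: distance to the source charge is 1.02 m; V_B = kq₁/r = -1.63×10⁴ V.
ΔV = V_B − V_A = -1.04×10⁴ V.
W_field = −qΔV = −(-9.18×10⁻⁶ C)(-1.04×10⁴ V) = -0.0952 J.

-0.0952 J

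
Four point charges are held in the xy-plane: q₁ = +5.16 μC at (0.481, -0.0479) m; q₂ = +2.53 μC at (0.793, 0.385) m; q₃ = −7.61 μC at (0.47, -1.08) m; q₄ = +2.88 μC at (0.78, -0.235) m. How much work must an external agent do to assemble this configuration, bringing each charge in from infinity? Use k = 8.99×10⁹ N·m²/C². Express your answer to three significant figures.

The work to assemble the configuration equals its total potential energy, U = Σ kqᵢqⱼ/rᵢⱼ over all pairs.
Pair separations: r₁₂ = 0.534 m, r₁₃ = 1.03 m, r₁₄ = 0.353 m, r₂₃ = 1.50 m, r₂₄ = 0.620 m, r₃₄ = 0.900 m.
Summing all 6 pair terms gives U = 0.0280 J.

0.0280 J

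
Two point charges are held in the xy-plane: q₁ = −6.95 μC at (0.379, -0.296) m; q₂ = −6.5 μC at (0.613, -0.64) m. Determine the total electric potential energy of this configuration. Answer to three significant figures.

0.976 J

The work to assemble the configuration equals its total potential energy, U = Σ kqᵢqⱼ/rᵢⱼ over all pairs.
Pair separations: r₁₂ = 0.416 m.
U = (0.976) = 0.976 J.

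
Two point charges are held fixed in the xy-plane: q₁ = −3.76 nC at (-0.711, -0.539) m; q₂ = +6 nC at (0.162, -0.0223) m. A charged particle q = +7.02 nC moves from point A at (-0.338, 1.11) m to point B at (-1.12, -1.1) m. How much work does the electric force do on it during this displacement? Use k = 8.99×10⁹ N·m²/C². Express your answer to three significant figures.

The work done by the electric force is W_field = −ΔU = −q(V_B − V_A) = q(V_A − V_B).
At A: distances to the source charges are 1.69 m, 1.24 m; V_A = Σ kqᵢ/rᵢ = 23.6 V.
At B: distances to the source charges are 0.694 m, 1.67 m; V_B = Σ kqᵢ/rᵢ = -16.5 V.
ΔV = V_B − V_A = -40.1 V.
W_field = −qΔV = −(7.02×10⁻⁹ C)(-40.1 V) = 2.81×10⁻⁷ J.

2.81×10⁻⁷ J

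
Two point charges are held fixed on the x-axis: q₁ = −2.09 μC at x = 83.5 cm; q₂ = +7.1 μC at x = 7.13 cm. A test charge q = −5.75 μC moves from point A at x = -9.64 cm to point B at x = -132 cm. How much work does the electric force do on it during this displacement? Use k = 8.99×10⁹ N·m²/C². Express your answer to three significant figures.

The work done by the electric force is W_field = −ΔU = −q(V_B − V_A) = q(V_A − V_B).
At A: distances to the source charges are 0.931 m, 0.168 m; V_A = Σ kqᵢ/rᵢ = 3.60×10⁵ V.
At B: distances to the source charges are 2.16 m, 1.39 m; V_B = Σ kqᵢ/rᵢ = 3.72×10⁴ V.
ΔV = V_B − V_A = -3.23×10⁵ V.
W_field = −qΔV = −(-5.75×10⁻⁶ C)(-3.23×10⁵ V) = -1.86 J.

-1.86 J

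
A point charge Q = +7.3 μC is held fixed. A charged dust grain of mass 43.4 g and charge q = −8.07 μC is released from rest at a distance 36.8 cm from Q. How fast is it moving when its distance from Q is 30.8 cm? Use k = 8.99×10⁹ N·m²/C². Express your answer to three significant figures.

Only the electrostatic force acts, so mechanical energy is conserved: ½mv² = U₁ − U₂ = kQq(1/r₁ − 1/r₂).
U₁ − U₂ = (8.99×10⁹ N·m²/C²)(7.30×10⁻⁶ C)(-8.07×10⁻⁶ C)(1/0.368 − 1/0.308) = 0.280 J.
v = √(2·0.280/0.0434) = 3.59 m/s.

3.59 m/s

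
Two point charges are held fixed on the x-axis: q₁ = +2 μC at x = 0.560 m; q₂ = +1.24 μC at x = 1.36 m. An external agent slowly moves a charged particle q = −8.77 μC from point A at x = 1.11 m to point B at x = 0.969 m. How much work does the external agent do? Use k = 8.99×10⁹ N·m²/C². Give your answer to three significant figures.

For quasistatic motion the external work equals the change in potential energy: W_ext = qΔV = q(V_B − V_A).
At A: distances to the source charges are 0.550 m, 0.250 m; V_A = Σ kqᵢ/rᵢ = 7.73×10⁴ V.
At B: distances to the source charges are 0.409 m, 0.391 m; V_B = Σ kqᵢ/rᵢ = 7.25×10⁴ V.
ΔV = V_B − V_A = -4810 V.
W_ext = qΔV = (-8.77×10⁻⁶ C)(-4810 V) = 0.0422 J.

0.0422 J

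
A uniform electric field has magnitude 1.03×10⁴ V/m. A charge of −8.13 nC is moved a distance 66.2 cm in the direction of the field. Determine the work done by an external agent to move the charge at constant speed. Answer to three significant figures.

5.54×10⁻⁵ J

The potential change for a displacement 66.2 cm in the direction of the field is ΔV = −Ed = -6820 V.
W_ext = qΔV = 5.54×10⁻⁵ J.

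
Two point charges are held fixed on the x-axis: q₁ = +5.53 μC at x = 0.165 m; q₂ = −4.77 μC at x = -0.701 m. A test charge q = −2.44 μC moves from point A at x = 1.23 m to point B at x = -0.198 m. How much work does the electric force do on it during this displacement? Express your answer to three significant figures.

0.0664 J

The work done by the electric force is W_field = −ΔU = −q(V_B − V_A) = q(V_A − V_B).
At A: distances to the source charges are 1.06 m, 1.93 m; V_A = Σ kqᵢ/rᵢ = 2.45×10⁴ V.
At B: distances to the source charges are 0.363 m, 0.503 m; V_B = Σ kqᵢ/rᵢ = 5.17×10⁴ V.
ΔV = V_B − V_A = 2.72×10⁴ V.
W_field = −qΔV = −(-2.44×10⁻⁶ C)(2.72×10⁴ V) = 0.0664 J.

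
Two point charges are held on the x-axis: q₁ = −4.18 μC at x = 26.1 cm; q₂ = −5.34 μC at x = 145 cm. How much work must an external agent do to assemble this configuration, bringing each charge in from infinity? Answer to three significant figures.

0.169 J

The assembly work is the sum of pairwise potential energies, U = Σ_{i<j} kqᵢqⱼ/rᵢⱼ.
Pair separations: r₁₂ = 1.19 m.
U = (0.169) = 0.169 J.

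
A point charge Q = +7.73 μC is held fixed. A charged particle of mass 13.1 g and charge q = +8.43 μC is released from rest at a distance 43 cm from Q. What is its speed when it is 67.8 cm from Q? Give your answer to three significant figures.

Only the electrostatic force acts, so mechanical energy is conserved: ½mv² = U₁ − U₂ = kQq(1/r₁ − 1/r₂).
U₁ − U₂ = (8.99×10⁹ N·m²/C²)(7.73×10⁻⁶ C)(8.43×10⁻⁶ C)(1/0.430 − 1/0.678) = 0.498 J.
v = √(2·0.498/0.0131) = 8.72 m/s.

8.72 m/s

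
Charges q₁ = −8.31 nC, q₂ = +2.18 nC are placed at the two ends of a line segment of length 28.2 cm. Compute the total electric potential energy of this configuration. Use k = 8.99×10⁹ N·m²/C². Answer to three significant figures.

The work to assemble the configuration equals its total potential energy, U = Σ kqᵢqⱼ/rᵢⱼ over all pairs.
The separation is r = 0.282 m.
U = (-5.78×10⁻⁷) = -5.78×10⁻⁷ J.

-5.78×10⁻⁷ J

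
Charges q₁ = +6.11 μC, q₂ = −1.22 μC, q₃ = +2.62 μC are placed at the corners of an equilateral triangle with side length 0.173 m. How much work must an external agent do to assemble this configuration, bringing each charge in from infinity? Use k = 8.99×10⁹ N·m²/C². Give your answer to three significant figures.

0.278 J

The assembly work is the sum of pairwise potential energies, U = Σ_{i<j} kqᵢqⱼ/rᵢⱼ.
All three pair separations equal the side length, 0.173 m.
U = (-0.387) + (0.832) + (-0.166) = 0.278 J.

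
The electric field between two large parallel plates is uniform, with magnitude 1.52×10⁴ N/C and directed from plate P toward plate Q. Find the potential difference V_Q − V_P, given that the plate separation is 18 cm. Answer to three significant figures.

-2740 V

In a uniform field, potential decreases in the direction of E: ΔV = −E·d for a displacement d parallel to E.
Going from P to Q is a displacement of 18 cm along the field, so V_Q − V_P = −Ed = -2740 V.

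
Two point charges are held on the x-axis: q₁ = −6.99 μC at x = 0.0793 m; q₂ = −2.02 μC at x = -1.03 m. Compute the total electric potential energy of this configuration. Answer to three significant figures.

The assembly work is the sum of pairwise potential energies, U = Σ_{i<j} kqᵢqⱼ/rᵢⱼ.
Pair separations: r₁₂ = 1.11 m.
U = (0.114) = 0.114 J.

0.114 J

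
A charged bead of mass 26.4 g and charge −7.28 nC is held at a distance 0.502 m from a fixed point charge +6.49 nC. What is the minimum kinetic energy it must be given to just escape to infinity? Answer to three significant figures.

To just escape, total mechanical energy must reach zero at infinity: ½mv²_min + U = 0, so ½mv²_min = −U = |kQq|/r.
|U| = |kQq|/r = (8.99×10⁹ N·m²/C²)(6.49×10⁻⁹)(7.28×10⁻⁹)/(0.502) = 8.46×10⁻⁷ J.

8.46×10⁻⁷ J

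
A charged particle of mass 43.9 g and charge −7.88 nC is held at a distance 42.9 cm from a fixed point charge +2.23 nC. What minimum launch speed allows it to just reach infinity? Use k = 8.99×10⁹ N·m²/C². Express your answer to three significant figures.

To just escape, total mechanical energy must reach zero at infinity: ½mv²_min + U = 0, so ½mv²_min = −U = |kQq|/r.
|U| = |kQq|/r = (8.99×10⁹ N·m²/C²)(2.23×10⁻⁹)(7.88×10⁻⁹)/(0.429) = 3.68×10⁻⁷ J.
v_min = √(2|U|/m) = √(2·3.68×10⁻⁷/0.0439) = 4.10×10⁻³ m/s.

4.10×10⁻³ m/s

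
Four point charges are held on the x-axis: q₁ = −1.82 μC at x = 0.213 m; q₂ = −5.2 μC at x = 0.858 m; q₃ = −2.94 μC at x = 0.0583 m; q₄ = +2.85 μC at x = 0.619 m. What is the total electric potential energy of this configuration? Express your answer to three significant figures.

-0.192 J

The assembly work is the sum of pairwise potential energies, U = Σ_{i<j} kqᵢqⱼ/rᵢⱼ.
Pair separations: r₁₂ = 0.645 m, r₁₃ = 0.155 m, r₁₄ = 0.406 m, r₂₃ = 0.800 m, r₂₄ = 0.239 m, r₃₄ = 0.561 m.
Summing all 6 pair terms gives U = -0.192 J.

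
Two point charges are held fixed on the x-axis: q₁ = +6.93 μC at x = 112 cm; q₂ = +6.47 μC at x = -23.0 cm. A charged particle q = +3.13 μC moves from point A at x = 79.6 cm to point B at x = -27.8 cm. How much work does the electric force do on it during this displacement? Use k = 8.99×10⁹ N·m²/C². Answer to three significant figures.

The work done by the electric force is W_field = −ΔU = −q(V_B − V_A) = q(V_A − V_B).
At A: distances to the source charges are 0.324 m, 1.03 m; V_A = Σ kqᵢ/rᵢ = 2.49×10⁵ V.
At B: distances to the source charges are 1.40 m, 0.0480 m; V_B = Σ kqᵢ/rᵢ = 1.26×10⁶ V.
ΔV = V_B − V_A = 1.01×10⁶ V.
W_field = −qΔV = −(3.13×10⁻⁶ C)(1.01×10⁶ V) = -3.15 J.

-3.15 J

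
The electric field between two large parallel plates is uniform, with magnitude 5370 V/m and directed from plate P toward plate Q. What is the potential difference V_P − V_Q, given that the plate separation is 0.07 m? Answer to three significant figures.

In a uniform field, potential decreases in the direction of E: ΔV = −E·d for a displacement d parallel to E.
Going from Q to P is a displacement of 0.07 m opposite to the field, so V_P − V_Q = +Ed = 376 V.

376 V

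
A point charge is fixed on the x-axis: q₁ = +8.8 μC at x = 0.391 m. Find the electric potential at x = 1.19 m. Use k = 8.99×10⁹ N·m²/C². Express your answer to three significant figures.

9.90×10⁴ V

Electric potential is a scalar, so the contributions from each charge add algebraically: V = Σ kqᵢ/rᵢ.
V = k[(8.80×10⁻⁶)/(0.799)] = 9.90×10⁴ V.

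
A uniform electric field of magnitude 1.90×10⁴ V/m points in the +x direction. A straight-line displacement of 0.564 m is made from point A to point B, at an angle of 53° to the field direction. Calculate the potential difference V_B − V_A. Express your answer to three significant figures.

-6450 V

Only the component of displacement along E changes the potential: ΔV = −E·d·cosθ.
ΔV = −(1.90×10⁴ V/m)(0.564 m)cos53° = -6450 V.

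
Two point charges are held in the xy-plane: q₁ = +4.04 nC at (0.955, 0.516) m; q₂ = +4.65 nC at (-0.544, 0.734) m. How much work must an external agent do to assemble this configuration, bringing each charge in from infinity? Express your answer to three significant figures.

1.11×10⁻⁷ J

The work to assemble the configuration equals its total potential energy, U = Σ kqᵢqⱼ/rᵢⱼ over all pairs.
Pair separations: r₁₂ = 1.51 m.
U = (1.11×10⁻⁷) = 1.11×10⁻⁷ J.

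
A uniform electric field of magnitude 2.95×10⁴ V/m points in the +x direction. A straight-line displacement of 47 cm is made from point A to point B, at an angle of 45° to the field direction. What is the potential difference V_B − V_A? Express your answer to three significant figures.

-9800 V

Only the component of displacement along E changes the potential: ΔV = −E·d·cosθ.
ΔV = −(2.95×10⁴ V/m)(0.470 m)cos45° = -9800 V.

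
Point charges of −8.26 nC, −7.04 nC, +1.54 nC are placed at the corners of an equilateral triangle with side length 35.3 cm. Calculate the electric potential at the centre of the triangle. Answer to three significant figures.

Electric potential is a scalar, so the contributions from each charge add algebraically: V = Σ kqᵢ/rᵢ.
The distance from each vertex to the centroid is a/√3 = 0.204 m.
V = k[(-8.26×10⁻⁹)/(0.204) + (-7.04×10⁻⁹)/(0.204) + (1.54×10⁻⁹)/(0.204)] = -607 V.

-607 V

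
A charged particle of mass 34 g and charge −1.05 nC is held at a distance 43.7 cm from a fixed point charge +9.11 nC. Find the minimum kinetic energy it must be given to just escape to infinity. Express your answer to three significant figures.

To just escape, total mechanical energy must reach zero at infinity: ½mv²_min + U = 0, so ½mv²_min = −U = |kQq|/r.
|U| = |kQq|/r = (8.99×10⁹ N·m²/C²)(9.11×10⁻⁹)(1.05×10⁻⁹)/(0.437) = 1.97×10⁻⁷ J.

1.97×10⁻⁷ J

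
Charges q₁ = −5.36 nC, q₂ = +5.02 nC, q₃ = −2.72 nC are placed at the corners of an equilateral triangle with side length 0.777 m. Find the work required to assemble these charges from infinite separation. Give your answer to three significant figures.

-3.01×10⁻⁷ J

The assembly work is the sum of pairwise potential energies, U = Σ_{i<j} kqᵢqⱼ/rᵢⱼ.
All three pair separations equal the side length, 0.777 m.
U = (-3.11×10⁻⁷) + (1.69×10⁻⁷) + (-1.58×10⁻⁷) = -3.01×10⁻⁷ J.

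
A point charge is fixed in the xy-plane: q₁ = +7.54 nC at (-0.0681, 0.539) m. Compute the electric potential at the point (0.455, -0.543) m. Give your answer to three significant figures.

56.4 V

Electric potential is a scalar, so the contributions from each charge add algebraically: V = Σ kqᵢ/rᵢ.
Distances from the field point to each charge: r₁ = 1.20 m.
V = k[(7.54×10⁻⁹)/(1.20)] = 56.4 V.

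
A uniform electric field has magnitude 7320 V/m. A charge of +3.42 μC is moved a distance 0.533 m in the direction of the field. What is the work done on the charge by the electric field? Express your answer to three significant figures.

0.0133 J

The potential change for a displacement 0.533 m in the direction of the field is ΔV = −Ed = -3900 V.
W_field = −qΔV = 0.0133 J.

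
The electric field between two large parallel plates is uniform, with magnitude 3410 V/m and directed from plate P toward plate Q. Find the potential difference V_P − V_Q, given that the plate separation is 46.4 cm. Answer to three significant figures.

1580 V

In a uniform field, potential decreases in the direction of E: ΔV = −E·d for a displacement d parallel to E.
Going from Q to P is a displacement of 46.4 cm opposite to the field, so V_P − V_Q = +Ed = 1580 V.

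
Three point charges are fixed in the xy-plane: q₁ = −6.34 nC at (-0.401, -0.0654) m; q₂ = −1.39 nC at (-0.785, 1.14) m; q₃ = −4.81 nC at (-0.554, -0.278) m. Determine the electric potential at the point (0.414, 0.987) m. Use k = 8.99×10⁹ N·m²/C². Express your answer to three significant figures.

-80.3 V

Electric potential is a scalar, so the contributions from each charge add algebraically: V = Σ kqᵢ/rᵢ.
Distances from the field point to each charge: r₁ = 1.33 m, r₂ = 1.21 m, r₃ = 1.59 m.
V = k[(-6.34×10⁻⁹)/(1.33) + (-1.39×10⁻⁹)/(1.21) + (-4.81×10⁻⁹)/(1.59)] = -80.3 V.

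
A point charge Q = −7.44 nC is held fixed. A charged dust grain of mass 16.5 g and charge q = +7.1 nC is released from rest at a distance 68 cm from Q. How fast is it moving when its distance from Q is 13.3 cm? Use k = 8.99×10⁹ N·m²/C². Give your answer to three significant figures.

Only the electrostatic force acts, so mechanical energy is conserved: ½mv² = U₁ − U₂ = kQq(1/r₁ − 1/r₂).
U₁ − U₂ = (8.99×10⁹ N·m²/C²)(-7.44×10⁻⁹ C)(7.10×10⁻⁹ C)(1/0.680 − 1/0.133) = 2.87×10⁻⁶ J.
v = √(2·2.87×10⁻⁶/0.0165) = 0.0187 m/s.

0.0187 m/s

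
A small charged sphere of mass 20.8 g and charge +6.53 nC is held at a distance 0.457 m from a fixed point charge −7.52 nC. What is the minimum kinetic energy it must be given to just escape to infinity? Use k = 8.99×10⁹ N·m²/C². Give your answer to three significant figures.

To just escape, total mechanical energy must reach zero at infinity: ½mv²_min + U = 0, so ½mv²_min = −U = |kQq|/r.
|U| = |kQq|/r = (8.99×10⁹ N·m²/C²)(7.52×10⁻⁹)(6.53×10⁻⁹)/(0.457) = 9.66×10⁻⁷ J.

9.66×10⁻⁷ J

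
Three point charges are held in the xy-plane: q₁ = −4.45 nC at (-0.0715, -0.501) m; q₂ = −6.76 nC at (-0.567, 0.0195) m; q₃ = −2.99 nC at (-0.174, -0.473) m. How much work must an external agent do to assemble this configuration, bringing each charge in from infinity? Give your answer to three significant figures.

1.79×10⁻⁶ J

The assembly work is the sum of pairwise potential energies, U = Σ_{i<j} kqᵢqⱼ/rᵢⱼ.
Pair separations: r₁₂ = 0.719 m, r₁₃ = 0.106 m, r₂₃ = 0.630 m.
U = (3.76×10⁻⁷) + (1.13×10⁻⁶) + (2.88×10⁻⁷) = 1.79×10⁻⁶ J.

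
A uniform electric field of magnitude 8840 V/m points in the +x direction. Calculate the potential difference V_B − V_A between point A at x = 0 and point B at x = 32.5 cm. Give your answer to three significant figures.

In a uniform field, potential decreases in the direction of E: V_B − V_A = −E·Δx.
V_B − V_A = −(8840 V/m)(0.325 m) = -2870 V.

-2870 V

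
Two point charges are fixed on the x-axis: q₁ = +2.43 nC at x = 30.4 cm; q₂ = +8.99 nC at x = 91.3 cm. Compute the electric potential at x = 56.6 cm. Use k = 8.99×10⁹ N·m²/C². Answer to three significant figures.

316 V

The total potential is the scalar sum of each charge's contribution, V = Σ kqᵢ/rᵢ.
Distances from the field point to each charge: r₁ = 0.262 m, r₂ = 0.347 m.
V = k[(2.43×10⁻⁹)/(0.262) + (8.99×10⁻⁹)/(0.347)] = 316 V.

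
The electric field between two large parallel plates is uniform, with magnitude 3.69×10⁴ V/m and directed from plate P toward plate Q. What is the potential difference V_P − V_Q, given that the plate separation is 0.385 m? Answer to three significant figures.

1.42×10⁴ V

In a uniform field, potential decreases in the direction of E: ΔV = −E·d for a displacement d parallel to E.
Going from Q to P is a displacement of 0.385 m opposite to the field, so V_P − V_Q = +Ed = 1.42×10⁴ V.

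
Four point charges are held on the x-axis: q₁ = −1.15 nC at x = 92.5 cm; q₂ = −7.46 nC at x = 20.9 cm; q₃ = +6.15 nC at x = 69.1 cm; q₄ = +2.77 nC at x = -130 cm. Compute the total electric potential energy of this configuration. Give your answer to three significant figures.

-1.08×10⁻⁶ J

The assembly work is the sum of pairwise potential energies, U = Σ_{i<j} kqᵢqⱼ/rᵢⱼ.
Pair separations: r₁₂ = 0.716 m, r₁₃ = 0.234 m, r₁₄ = 2.23 m, r₂₃ = 0.482 m, r₂₄ = 1.51 m, r₃₄ = 1.99 m.
Summing all 6 pair terms gives U = -1.08×10⁻⁶ J.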